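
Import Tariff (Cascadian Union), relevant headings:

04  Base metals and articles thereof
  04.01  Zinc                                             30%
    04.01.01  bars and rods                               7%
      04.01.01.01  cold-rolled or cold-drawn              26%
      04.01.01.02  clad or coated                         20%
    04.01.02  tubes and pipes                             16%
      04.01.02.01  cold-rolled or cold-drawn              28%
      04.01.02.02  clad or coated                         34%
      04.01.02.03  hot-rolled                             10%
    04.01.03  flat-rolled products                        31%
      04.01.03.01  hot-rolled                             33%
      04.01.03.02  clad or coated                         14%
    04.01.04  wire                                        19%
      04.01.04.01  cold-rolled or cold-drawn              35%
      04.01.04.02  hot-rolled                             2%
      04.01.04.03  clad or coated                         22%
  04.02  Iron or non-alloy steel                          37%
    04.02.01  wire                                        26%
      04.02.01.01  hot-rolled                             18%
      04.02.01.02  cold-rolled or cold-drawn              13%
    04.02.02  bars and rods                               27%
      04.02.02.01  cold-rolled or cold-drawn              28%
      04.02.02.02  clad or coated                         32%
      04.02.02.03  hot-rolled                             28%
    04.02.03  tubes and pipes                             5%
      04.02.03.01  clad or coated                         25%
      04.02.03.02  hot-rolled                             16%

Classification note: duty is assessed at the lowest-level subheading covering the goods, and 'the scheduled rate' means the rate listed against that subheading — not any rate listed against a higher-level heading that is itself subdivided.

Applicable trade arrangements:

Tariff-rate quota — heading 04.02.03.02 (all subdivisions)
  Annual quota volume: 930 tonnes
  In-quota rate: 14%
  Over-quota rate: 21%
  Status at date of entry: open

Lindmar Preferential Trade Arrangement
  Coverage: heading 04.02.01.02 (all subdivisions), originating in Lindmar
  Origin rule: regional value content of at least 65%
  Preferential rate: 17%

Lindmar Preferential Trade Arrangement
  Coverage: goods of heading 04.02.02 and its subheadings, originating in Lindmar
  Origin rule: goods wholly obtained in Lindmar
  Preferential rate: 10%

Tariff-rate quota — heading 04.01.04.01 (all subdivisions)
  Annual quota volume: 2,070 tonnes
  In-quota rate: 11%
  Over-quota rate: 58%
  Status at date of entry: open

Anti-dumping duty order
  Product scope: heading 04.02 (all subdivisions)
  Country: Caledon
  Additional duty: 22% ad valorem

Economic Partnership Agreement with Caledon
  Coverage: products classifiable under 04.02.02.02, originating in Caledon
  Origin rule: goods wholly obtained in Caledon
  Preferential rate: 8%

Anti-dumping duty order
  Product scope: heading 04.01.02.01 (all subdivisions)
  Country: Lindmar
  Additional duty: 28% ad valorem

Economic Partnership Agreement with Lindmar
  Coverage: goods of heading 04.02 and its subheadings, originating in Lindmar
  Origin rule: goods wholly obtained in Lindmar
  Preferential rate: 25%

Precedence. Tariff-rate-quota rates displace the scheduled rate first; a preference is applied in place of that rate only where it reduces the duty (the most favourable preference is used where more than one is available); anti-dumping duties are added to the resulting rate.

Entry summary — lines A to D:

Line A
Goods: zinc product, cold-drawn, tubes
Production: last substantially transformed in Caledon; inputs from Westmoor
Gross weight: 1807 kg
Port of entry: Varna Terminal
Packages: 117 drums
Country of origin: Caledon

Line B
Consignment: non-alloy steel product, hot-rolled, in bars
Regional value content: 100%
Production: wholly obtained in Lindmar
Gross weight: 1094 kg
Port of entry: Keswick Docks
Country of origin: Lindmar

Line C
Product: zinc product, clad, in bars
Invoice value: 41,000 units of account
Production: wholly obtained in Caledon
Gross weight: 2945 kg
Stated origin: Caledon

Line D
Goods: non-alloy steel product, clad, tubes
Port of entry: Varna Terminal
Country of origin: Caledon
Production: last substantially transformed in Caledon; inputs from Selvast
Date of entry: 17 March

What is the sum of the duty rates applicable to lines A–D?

105%

Line A: zinc → 04.01; tubes → 04.01.02; cold-drawn → 04.01.02.01. Scheduled 28%. Caledon agreement on 04.02.02.02: 04.01.02.01 not covered. → 28%.
Line B: non-alloy steel → 04.02; in bars → 04.02.02; hot-rolled → 04.02.02.03. Scheduled 28%. Lindmar agreement on 04.02.01.02: 04.02.02.03 not covered; Lindmar agreement on 04.02.02: wholly obtained → 10% available; Lindmar agreement on 04.02: wholly obtained → 25% available; preferential 10%. → 10%.
Line C: zinc → 04.01; in bars → 04.01.01; clad → 04.01.01.02. Scheduled 20%. Caledon agreement on 04.02.02.02: 04.01.01.02 not covered. → 20%.
Line D: non-alloy steel → 04.02; tubes → 04.02.03; clad → 04.02.03.01. Scheduled 25%. Caledon agreement on 04.02.02.02: 04.02.03.01 not covered; anti-dumping (Caledon, 04.02): +22%; total 25% + 22% = 47%. → 47%.
Sum: 28% + 10% + 20% + 47% = 105%.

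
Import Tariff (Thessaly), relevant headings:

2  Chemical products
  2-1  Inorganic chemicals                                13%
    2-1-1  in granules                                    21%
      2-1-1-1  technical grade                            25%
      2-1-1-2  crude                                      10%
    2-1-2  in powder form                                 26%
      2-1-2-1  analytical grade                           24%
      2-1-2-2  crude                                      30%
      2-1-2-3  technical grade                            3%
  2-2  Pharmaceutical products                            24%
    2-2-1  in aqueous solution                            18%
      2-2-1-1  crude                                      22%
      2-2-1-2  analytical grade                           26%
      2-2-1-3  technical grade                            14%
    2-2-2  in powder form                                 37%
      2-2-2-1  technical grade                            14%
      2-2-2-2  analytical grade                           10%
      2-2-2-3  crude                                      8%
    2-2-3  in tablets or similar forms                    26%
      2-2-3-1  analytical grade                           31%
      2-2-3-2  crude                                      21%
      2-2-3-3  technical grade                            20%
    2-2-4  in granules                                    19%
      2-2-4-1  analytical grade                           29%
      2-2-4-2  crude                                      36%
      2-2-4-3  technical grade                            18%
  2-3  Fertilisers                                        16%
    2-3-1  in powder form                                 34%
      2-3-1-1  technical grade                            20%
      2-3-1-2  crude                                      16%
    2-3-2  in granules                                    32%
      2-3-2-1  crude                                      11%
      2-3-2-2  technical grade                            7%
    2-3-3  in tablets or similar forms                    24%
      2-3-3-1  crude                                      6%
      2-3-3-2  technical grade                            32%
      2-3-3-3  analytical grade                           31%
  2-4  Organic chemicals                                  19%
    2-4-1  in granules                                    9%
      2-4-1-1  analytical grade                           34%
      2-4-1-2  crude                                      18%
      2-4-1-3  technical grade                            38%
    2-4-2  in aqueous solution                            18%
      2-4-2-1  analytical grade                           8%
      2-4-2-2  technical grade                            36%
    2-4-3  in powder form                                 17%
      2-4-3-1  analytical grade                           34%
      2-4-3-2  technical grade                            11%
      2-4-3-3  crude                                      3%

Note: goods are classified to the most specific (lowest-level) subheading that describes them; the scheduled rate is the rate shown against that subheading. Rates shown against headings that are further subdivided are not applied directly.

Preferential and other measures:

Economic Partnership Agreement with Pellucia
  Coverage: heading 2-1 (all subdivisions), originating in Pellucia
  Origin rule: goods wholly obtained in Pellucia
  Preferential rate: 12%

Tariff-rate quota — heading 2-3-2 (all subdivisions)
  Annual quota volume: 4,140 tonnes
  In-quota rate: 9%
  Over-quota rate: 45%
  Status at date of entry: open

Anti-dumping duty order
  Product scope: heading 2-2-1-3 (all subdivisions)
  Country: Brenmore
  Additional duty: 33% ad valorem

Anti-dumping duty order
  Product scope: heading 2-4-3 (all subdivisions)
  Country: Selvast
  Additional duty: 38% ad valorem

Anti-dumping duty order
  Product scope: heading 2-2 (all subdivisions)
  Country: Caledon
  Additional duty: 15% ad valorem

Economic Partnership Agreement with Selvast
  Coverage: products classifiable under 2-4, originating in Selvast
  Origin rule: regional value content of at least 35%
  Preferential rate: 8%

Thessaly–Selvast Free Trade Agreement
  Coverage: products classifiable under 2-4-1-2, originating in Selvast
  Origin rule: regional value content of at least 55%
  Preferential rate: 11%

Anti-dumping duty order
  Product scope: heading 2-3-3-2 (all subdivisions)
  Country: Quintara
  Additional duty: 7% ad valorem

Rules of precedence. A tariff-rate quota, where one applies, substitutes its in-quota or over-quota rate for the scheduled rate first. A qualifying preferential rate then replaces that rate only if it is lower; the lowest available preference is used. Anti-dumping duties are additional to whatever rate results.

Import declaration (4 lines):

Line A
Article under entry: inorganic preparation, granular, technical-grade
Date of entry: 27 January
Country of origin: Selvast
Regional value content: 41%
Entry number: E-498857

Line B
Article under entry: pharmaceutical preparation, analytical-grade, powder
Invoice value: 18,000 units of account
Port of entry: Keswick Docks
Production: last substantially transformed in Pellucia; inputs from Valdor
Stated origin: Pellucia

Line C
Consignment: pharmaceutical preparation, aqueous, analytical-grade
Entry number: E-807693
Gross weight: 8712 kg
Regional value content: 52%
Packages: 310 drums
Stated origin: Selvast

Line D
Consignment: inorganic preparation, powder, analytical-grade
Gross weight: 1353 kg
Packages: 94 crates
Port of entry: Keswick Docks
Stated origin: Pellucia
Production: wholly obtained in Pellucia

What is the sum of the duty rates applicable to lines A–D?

Line A: inorganic → 2-1; granular → 2-1-1; technical-grade → 2-1-1-1. Scheduled 25%. Selvast agreement on 2-4: 2-1-1-1 not covered; Selvast agreement on 2-4-1-2: 2-1-1-1 not covered. → 25%.
Line B: pharmaceutical → 2-2; powder → 2-2-2; analytical-grade → 2-2-2-2. Scheduled 10%. Pellucia agreement on 2-1: 2-2-2-2 not covered. → 10%.
Line C: pharmaceutical → 2-2; aqueous → 2-2-1; analytical-grade → 2-2-1-2. Scheduled 26%. Selvast agreement on 2-4: 2-2-1-2 not covered; Selvast agreement on 2-4-1-2: 2-2-1-2 not covered. → 26%.
Line D: inorganic → 2-1; powder → 2-1-2; analytical-grade → 2-1-2-1. Scheduled 24%. Pellucia agreement on 2-1: wholly obtained → 12% available; preferential 12%. → 12%.
Sum: 25% + 10% + 26% + 12% = 73%.

73%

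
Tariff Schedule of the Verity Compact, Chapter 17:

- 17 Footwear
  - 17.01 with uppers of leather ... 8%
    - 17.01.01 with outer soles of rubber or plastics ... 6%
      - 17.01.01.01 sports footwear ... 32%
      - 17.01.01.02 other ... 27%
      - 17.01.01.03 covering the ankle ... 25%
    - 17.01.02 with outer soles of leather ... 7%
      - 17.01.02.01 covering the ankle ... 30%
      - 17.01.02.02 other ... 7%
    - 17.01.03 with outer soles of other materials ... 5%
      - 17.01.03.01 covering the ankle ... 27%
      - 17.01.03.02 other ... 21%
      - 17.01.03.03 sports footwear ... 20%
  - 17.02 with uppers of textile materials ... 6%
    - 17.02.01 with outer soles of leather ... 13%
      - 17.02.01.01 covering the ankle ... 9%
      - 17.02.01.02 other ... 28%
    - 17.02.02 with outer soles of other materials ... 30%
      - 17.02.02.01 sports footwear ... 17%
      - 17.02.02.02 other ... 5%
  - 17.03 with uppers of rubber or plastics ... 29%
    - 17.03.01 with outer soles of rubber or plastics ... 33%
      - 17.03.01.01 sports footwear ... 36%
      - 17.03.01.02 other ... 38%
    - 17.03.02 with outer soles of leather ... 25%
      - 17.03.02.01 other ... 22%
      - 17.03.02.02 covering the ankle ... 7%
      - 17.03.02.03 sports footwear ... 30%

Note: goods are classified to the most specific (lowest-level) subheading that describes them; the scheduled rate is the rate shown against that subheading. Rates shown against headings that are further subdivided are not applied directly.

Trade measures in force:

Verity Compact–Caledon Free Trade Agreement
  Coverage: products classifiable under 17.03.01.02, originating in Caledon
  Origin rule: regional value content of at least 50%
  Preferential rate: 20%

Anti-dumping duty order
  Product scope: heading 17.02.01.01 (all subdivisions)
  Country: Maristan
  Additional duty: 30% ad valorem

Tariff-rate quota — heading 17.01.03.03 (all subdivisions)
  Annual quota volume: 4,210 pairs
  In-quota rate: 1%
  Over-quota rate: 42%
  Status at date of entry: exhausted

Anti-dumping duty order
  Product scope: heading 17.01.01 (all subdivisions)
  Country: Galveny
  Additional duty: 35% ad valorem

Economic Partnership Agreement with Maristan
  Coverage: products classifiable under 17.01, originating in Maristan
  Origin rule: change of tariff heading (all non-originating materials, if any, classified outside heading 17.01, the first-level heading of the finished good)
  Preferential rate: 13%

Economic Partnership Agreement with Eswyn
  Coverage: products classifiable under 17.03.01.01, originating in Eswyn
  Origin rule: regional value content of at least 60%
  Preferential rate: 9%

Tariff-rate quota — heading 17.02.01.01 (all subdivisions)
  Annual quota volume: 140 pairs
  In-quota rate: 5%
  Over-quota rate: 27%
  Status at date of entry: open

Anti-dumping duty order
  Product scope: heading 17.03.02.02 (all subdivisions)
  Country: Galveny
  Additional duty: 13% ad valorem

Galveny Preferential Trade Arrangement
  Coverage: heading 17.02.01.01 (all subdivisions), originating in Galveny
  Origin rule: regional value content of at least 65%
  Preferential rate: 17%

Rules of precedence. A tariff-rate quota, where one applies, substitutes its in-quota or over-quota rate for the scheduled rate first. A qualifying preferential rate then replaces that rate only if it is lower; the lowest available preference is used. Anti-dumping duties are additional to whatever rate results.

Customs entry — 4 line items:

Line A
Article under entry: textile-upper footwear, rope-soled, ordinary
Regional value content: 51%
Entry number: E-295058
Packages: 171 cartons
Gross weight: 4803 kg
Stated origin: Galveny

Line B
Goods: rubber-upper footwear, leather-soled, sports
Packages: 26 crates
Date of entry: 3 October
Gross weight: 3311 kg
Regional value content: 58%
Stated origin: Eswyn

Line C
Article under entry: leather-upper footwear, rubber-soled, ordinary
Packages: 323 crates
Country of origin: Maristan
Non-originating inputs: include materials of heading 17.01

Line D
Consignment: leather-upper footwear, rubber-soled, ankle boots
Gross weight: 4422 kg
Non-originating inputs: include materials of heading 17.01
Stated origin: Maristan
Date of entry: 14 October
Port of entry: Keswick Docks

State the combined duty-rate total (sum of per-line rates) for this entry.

87%

Line A: textile-upper → 17.02; rope-soled → 17.02.02; ordinary → 17.02.02.02. Scheduled 5%. Galveny agreement on 17.02.01.01: 17.02.02.02 not covered. → 5%.
Line B: rubber-upper → 17.03; leather-soled → 17.03.02; sports → 17.03.02.03. Scheduled 30%. Eswyn agreement on 17.03.01.01: 17.03.02.03 not covered. → 30%.
Line C: leather-upper → 17.01; rubber-soled → 17.01.01; ordinary → 17.01.01.02. Scheduled 27%. Maristan agreement on 17.01: CTH not met. → 27%.
Line D: leather-upper → 17.01; rubber-soled → 17.01.01; ankle boots → 17.01.01.03. Scheduled 25%. Maristan agreement on 17.01: CTH not met. → 25%.
Sum: 5% + 30% + 27% + 25% = 87%.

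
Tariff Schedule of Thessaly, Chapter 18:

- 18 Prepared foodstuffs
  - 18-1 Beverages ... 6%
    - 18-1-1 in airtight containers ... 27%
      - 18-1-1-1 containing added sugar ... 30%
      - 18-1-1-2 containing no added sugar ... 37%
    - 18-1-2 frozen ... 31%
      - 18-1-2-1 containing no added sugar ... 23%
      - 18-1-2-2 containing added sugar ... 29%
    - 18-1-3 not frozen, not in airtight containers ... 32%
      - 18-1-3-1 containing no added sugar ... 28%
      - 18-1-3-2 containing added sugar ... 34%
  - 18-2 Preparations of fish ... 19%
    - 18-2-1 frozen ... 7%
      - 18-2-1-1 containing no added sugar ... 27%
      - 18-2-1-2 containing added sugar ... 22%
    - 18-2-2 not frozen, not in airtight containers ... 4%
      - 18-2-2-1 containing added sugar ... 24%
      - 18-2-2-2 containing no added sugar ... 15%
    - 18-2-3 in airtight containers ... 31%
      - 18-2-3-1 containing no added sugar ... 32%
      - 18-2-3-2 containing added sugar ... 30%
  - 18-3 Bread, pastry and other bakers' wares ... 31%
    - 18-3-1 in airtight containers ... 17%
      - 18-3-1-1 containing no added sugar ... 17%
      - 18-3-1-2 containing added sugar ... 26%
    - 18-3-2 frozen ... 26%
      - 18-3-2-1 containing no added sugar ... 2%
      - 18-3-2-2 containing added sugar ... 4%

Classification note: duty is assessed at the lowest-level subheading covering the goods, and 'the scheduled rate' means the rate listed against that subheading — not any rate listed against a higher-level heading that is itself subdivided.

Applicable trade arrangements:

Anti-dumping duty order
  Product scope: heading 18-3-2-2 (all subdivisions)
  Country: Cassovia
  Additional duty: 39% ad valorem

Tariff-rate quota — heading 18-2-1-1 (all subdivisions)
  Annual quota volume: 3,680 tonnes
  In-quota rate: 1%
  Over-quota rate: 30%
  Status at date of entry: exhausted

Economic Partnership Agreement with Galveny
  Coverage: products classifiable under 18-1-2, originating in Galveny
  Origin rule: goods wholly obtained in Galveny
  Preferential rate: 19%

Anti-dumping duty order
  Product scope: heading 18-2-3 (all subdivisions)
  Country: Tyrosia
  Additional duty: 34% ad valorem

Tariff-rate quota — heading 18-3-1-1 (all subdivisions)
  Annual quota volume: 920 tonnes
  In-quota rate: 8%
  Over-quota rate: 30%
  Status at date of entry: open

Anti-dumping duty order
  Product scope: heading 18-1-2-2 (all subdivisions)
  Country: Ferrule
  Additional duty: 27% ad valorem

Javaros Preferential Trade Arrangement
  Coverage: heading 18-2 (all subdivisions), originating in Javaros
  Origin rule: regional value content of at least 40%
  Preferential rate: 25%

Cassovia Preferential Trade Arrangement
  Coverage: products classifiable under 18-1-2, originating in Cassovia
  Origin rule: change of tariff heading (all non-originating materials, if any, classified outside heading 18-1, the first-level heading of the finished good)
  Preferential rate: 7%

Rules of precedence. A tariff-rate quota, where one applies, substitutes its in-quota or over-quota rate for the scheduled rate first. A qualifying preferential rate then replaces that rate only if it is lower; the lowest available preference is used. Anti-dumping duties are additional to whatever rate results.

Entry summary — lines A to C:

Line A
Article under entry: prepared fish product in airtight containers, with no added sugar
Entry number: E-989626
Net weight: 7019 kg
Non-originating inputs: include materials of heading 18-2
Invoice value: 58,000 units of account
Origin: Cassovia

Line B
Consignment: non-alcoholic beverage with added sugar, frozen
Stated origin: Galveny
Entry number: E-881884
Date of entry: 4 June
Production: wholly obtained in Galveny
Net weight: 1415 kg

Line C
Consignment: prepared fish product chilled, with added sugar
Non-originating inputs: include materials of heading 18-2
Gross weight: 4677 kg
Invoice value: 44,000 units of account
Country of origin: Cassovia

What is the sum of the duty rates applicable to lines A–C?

75%

Line A: prepared fish product → 18-2; in airtight containers → 18-2-3; with no added sugar → 18-2-3-1. Scheduled 32%. Cassovia agreement on 18-1-2: 18-2-3-1 not covered. → 32%.
Line B: non-alcoholic beverage → 18-1; frozen → 18-1-2; with added sugar → 18-1-2-2. Scheduled 29%. Galveny agreement on 18-1-2: wholly obtained → 19% available; preferential 19%. → 19%.
Line C: prepared fish product → 18-2; chilled → 18-2-2; with added sugar → 18-2-2-1. Scheduled 24%. Cassovia agreement on 18-1-2: 18-2-2-1 not covered. → 24%.
Sum: 32% + 19% + 24% = 75%.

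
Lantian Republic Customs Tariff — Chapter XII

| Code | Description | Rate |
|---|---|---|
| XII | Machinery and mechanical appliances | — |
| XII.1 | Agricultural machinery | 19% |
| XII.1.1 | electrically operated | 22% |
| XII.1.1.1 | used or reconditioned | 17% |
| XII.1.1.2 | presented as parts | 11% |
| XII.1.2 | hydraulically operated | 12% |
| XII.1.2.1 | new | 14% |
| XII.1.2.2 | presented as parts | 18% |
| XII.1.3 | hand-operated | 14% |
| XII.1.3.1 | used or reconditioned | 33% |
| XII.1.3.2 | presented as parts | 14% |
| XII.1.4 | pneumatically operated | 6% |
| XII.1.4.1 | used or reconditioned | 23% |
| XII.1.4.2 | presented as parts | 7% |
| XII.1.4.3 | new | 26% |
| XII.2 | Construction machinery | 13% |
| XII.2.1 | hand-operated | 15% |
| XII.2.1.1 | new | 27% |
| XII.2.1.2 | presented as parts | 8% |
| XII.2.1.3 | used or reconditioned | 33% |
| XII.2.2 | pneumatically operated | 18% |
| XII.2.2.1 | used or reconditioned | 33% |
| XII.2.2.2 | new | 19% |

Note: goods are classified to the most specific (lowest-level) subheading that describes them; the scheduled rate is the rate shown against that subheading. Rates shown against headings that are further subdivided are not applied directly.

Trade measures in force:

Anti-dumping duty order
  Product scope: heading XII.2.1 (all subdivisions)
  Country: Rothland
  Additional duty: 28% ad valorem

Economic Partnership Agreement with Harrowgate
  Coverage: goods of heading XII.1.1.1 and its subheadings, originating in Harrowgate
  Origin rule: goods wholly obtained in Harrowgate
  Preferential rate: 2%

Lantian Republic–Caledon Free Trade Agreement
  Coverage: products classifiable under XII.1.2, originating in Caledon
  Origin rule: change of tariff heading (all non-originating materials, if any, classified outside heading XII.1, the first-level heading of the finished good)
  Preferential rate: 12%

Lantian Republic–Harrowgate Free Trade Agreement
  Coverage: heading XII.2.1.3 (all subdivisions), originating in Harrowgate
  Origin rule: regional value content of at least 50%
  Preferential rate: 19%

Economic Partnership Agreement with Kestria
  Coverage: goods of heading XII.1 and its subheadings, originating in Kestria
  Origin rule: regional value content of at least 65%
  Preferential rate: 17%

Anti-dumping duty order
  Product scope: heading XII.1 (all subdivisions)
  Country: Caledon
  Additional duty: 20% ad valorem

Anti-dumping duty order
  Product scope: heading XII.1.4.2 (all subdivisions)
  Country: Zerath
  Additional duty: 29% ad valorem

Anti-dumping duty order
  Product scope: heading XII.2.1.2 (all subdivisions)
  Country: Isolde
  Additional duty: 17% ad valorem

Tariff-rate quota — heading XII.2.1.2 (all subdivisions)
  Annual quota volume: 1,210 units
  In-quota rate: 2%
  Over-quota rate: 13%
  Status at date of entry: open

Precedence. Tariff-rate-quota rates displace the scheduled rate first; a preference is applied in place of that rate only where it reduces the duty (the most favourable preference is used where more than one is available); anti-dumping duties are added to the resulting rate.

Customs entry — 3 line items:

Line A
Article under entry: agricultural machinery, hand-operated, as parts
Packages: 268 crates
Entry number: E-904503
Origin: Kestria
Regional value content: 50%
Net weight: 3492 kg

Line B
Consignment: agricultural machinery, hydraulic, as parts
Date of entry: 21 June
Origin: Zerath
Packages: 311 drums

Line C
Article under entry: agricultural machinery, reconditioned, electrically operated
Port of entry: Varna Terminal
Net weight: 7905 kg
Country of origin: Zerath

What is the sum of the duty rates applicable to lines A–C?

Line A: agricultural → XII.1; hand-operated → XII.1.3; as parts → XII.1.3.2. Scheduled 14%. Kestria agreement on XII.1: RVC < 65%. → 14%.
Line B: agricultural → XII.1; hydraulic → XII.1.2; as parts → XII.1.2.2. Scheduled 18%. No special measure applies. → 18%.
Line C: agricultural → XII.1; electrically operated → XII.1.1; reconditioned → XII.1.1.1. Scheduled 17%. No special measure applies. → 17%.
Sum: 14% + 18% + 17% = 49%.

49%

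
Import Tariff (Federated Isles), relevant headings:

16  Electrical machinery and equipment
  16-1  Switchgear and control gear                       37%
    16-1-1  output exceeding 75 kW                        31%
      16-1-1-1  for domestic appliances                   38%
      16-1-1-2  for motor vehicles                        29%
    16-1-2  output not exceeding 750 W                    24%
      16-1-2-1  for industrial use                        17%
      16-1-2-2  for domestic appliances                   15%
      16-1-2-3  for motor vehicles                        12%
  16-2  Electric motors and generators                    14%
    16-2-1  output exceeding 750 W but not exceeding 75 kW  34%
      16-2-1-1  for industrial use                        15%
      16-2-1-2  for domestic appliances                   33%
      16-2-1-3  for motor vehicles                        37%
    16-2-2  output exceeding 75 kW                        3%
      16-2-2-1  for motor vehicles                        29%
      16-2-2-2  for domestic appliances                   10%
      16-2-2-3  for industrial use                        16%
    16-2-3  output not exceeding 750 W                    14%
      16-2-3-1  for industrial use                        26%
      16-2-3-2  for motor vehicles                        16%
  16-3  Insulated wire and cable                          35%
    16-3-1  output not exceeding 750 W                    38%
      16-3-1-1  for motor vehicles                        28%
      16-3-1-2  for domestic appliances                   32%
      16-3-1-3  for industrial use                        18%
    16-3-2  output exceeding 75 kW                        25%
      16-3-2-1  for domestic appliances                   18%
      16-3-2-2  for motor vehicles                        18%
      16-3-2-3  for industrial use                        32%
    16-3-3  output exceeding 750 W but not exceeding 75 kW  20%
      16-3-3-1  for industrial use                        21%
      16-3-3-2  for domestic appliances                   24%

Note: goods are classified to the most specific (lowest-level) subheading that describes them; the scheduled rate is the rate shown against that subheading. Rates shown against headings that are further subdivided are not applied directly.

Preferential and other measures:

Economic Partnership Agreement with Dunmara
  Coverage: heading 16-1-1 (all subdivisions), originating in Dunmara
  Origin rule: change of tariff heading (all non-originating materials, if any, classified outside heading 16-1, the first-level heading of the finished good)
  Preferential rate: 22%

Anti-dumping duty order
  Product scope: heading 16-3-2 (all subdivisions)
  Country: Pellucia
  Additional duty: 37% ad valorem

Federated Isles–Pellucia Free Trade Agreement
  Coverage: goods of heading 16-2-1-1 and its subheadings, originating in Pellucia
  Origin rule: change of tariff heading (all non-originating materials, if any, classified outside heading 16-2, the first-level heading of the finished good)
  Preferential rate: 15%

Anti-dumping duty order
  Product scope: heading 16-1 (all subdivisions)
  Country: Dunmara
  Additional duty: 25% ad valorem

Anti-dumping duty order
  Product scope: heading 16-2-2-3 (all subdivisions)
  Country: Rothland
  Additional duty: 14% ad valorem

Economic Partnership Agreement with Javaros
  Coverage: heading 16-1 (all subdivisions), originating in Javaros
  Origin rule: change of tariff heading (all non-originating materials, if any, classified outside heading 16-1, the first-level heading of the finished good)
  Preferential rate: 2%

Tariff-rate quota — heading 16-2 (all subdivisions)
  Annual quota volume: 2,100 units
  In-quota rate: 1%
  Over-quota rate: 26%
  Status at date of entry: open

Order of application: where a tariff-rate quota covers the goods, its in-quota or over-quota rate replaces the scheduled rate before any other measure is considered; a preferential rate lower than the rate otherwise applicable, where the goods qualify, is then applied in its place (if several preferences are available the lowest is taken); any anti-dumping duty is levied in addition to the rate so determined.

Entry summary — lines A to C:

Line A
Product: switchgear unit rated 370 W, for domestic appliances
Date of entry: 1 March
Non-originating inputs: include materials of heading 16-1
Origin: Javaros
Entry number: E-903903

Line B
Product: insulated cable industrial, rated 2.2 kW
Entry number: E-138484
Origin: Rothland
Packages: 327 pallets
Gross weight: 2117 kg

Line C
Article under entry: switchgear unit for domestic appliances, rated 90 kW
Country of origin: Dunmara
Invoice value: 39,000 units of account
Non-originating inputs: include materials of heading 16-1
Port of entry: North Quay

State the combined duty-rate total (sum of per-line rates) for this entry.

99%

Line A: switchgear unit → 16-1; rated 370 W → 16-1-2; for domestic appliances → 16-1-2-2. Scheduled 15%. Javaros agreement on 16-1: CTH not met. → 15%.
Line B: insulated cable → 16-3; rated 2.2 kW → 16-3-3; industrial → 16-3-3-1. Scheduled 21%. No special measure applies. → 21%.
Line C: switchgear unit → 16-1; rated 90 kW → 16-1-1; for domestic appliances → 16-1-1-1. Scheduled 38%. Dunmara agreement on 16-1-1: CTH not met; anti-dumping (Dunmara, 16-1): +25%; total 38% + 25% = 63%. → 63%.
Sum: 15% + 21% + 63% = 99%.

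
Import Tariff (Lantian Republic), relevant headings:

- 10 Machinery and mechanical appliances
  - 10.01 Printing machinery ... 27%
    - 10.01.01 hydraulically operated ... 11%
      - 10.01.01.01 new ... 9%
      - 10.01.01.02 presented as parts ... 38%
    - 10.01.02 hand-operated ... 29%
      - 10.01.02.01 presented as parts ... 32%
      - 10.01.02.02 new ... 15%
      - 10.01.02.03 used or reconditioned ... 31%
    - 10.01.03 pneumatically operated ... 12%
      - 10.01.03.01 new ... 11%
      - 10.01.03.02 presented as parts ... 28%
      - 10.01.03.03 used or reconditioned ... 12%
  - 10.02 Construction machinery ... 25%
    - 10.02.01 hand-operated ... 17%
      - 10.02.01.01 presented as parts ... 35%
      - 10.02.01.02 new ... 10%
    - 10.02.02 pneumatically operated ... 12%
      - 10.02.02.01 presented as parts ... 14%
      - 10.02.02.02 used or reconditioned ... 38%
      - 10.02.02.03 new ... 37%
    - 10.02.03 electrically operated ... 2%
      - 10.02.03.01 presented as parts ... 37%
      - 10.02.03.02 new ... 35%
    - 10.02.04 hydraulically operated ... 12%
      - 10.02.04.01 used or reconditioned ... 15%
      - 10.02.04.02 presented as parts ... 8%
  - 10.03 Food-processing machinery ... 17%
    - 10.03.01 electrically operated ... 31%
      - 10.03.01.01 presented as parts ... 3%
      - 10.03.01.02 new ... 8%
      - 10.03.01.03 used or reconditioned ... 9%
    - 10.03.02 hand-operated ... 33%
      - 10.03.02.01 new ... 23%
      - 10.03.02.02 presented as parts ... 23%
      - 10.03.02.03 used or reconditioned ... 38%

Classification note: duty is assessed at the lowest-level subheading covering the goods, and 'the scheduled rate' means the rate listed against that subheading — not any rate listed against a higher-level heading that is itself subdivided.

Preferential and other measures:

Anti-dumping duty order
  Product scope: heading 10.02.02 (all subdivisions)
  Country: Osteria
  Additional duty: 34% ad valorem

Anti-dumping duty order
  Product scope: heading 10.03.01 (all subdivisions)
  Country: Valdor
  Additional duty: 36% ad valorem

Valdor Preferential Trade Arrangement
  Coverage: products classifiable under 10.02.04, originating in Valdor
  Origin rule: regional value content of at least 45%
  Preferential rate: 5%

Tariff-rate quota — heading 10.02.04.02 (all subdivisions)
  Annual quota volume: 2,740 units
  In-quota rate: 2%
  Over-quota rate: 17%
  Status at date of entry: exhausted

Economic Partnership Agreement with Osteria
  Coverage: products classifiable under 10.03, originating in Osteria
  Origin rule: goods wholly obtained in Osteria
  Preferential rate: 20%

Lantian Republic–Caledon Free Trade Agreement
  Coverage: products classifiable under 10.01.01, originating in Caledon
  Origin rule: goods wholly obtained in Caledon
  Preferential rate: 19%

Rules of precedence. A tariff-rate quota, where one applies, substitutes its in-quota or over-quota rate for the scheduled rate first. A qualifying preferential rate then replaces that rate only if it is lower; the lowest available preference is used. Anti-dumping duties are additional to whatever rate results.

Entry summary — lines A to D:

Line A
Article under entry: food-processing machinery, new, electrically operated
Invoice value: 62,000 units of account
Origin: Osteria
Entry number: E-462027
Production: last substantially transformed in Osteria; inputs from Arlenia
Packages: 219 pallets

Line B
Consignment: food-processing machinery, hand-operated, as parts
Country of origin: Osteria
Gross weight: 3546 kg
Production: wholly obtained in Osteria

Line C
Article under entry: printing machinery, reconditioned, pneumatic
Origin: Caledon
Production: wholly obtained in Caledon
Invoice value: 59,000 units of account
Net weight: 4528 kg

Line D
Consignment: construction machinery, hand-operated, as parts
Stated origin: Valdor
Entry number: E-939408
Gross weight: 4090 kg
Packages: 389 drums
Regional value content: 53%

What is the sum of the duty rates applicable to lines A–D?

Line A: food-processing → 10.03; electrically operated → 10.03.01; new → 10.03.01.02. Scheduled 8%. Osteria agreement on 10.03: not wholly obtained. → 8%.
Line B: food-processing → 10.03; hand-operated → 10.03.02; as parts → 10.03.02.02. Scheduled 23%. Osteria agreement on 10.03: wholly obtained → 20% available; preferential 20%. → 20%.
Line C: printing → 10.01; pneumatic → 10.01.03; reconditioned → 10.01.03.03. Scheduled 12%. Caledon agreement on 10.01.01: 10.01.03.03 not covered. → 12%.
Line D: construction → 10.02; hand-operated → 10.02.01; as parts → 10.02.01.01. Scheduled 35%. Valdor agreement on 10.02.04: 10.02.01.01 not covered. → 35%.
Sum: 8% + 20% + 12% + 35% = 75%.

75%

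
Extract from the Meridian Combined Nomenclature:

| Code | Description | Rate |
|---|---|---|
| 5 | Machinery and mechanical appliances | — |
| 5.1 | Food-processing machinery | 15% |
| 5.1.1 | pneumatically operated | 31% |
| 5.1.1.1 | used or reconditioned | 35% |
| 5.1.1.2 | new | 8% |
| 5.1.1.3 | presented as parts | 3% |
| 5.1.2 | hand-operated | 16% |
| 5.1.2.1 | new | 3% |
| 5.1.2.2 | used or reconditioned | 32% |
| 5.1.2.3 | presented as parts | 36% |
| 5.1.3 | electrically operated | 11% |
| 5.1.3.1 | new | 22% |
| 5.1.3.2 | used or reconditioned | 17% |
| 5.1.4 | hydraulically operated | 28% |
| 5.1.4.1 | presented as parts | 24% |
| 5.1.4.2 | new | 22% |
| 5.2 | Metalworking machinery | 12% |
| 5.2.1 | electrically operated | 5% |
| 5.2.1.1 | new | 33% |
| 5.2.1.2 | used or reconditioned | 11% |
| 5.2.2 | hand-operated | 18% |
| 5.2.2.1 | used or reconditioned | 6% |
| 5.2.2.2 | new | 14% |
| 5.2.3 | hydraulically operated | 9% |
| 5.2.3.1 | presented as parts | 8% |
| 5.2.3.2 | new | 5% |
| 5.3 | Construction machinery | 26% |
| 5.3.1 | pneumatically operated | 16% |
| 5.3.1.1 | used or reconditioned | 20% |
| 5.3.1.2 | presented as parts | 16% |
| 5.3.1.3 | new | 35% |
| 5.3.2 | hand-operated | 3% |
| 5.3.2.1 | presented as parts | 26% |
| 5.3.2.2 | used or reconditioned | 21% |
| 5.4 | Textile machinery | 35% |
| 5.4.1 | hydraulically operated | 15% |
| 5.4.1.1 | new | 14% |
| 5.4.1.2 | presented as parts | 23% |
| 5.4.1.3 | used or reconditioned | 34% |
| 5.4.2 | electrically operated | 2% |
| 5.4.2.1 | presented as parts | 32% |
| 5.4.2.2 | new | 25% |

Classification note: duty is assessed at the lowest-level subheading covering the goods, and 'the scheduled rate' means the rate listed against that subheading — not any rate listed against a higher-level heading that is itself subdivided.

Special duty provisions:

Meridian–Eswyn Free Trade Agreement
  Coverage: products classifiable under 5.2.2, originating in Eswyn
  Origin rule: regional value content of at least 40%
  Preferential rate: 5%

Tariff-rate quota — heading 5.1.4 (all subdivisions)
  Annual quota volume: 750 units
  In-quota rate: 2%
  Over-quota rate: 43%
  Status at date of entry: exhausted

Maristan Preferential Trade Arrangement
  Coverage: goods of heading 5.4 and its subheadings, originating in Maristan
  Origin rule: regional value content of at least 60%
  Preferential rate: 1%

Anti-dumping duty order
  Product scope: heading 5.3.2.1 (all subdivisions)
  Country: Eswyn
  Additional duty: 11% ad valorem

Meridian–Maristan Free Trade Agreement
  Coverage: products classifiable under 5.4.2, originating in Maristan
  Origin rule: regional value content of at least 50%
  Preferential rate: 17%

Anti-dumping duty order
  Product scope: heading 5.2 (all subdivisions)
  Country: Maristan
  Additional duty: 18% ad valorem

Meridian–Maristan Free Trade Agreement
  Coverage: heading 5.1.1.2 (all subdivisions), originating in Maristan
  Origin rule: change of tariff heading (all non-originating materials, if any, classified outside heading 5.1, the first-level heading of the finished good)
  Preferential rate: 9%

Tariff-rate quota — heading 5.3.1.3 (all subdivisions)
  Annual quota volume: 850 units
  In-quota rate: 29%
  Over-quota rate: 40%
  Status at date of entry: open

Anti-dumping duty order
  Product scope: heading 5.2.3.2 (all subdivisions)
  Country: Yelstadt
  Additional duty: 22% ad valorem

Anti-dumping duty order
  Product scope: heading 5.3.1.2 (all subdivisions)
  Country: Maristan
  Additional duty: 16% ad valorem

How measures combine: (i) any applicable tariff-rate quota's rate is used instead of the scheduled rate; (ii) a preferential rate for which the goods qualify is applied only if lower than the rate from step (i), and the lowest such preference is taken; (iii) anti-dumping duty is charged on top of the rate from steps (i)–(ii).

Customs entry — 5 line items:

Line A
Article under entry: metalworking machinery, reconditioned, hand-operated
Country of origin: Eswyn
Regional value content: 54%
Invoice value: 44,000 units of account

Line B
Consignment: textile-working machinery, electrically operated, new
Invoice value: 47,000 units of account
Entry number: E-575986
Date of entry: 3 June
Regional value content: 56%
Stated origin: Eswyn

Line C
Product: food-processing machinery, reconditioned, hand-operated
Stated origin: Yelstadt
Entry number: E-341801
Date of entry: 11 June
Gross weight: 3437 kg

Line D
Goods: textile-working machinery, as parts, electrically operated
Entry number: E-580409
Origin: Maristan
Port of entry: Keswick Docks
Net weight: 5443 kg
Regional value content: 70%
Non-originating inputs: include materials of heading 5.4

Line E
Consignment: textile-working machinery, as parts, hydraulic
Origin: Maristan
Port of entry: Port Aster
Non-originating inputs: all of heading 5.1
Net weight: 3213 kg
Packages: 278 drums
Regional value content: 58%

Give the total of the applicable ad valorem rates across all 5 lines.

Line A: metalworking → 5.2; hand-operated → 5.2.2; reconditioned → 5.2.2.1. Scheduled 6%. Eswyn agreement on 5.2.2: RVC ≥ 40% → 5% available; preferential 5%. → 5%.
Line B: textile-working → 5.4; electrically operated → 5.4.2; new → 5.4.2.2. Scheduled 25%. Eswyn agreement on 5.2.2: 5.4.2.2 not covered. → 25%.
Line C: food-processing → 5.1; hand-operated → 5.1.2; reconditioned → 5.1.2.2. Scheduled 32%. No special measure applies. → 32%.
Line D: textile-working → 5.4; electrically operated → 5.4.2; as parts → 5.4.2.1. Scheduled 32%. Maristan agreement on 5.4: RVC ≥ 60% → 1% available; Maristan agreement on 5.4.2: RVC ≥ 50% → 17% available; Maristan agreement on 5.1.1.2: 5.4.2.1 not covered; preferential 1%. → 1%.
Line E: textile-working → 5.4; hydraulic → 5.4.1; as parts → 5.4.1.2. Scheduled 23%. Maristan agreement on 5.4: RVC < 60%; Maristan agreement on 5.4.2: 5.4.1.2 not covered; Maristan agreement on 5.1.1.2: 5.4.1.2 not covered. → 23%.
Sum: 5% + 25% + 32% + 1% + 23% = 86%.

86%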